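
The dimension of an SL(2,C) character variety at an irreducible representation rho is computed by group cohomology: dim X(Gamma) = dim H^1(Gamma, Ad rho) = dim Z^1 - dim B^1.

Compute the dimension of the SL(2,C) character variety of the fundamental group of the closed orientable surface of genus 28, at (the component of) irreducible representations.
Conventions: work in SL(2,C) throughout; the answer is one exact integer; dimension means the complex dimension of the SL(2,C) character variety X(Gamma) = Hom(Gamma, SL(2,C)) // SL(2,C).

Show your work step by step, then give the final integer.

pi_1 of the closed genus-28 surface has 56 generators bound by the single product-of-commutators relator.
Before the relator condition, cocycle space has dim 3*56 = 168.
d_2 is surjective at irreducible rho (its cokernel H^2 is dual to H^0 = 0), so dim Z^1 = 168 - 3 = 165.
Coboundaries contribute dim B^1 = 3 (injective at irreducible rho).
dim X = dim H^1 = 165 - 3 = 162.

162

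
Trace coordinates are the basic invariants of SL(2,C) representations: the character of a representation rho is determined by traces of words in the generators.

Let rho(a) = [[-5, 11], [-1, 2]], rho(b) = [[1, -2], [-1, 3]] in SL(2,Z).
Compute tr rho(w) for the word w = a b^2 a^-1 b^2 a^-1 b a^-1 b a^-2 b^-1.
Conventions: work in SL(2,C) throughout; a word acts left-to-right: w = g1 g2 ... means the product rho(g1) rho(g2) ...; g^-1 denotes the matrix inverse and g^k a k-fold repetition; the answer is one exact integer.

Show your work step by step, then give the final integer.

rho(a) = [[-5, 11], [-1, 2]]
... * rho(b) = [[1, -2], [-1, 3]]  ->  [[-16, 43], [-3, 8]]
... * rho(b) = [[1, -2], [-1, 3]]  ->  [[-59, 161], [-11, 30]]
... * rho(a^-1) = [[2, -11], [1, -5]]  ->  [[43, -156], [8, -29]]
... * rho(b) = [[1, -2], [-1, 3]]  ->  [[199, -554], [37, -103]]
... * rho(b) = [[1, -2], [-1, 3]]  ->  [[753, -2060], [140, -383]]
... * rho(a^-1) = [[2, -11], [1, -5]]  ->  [[-554, 2017], [-103, 375]]
... * rho(b) = [[1, -2], [-1, 3]]  ->  [[-2571, 7159], [-478, 1331]]
... * rho(a^-1) = [[2, -11], [1, -5]]  ->  [[2017, -7514], [375, -1397]]
... * rho(b) = [[1, -2], [-1, 3]]  ->  [[9531, -26576], [1772, -4941]]
... * rho(a^-1) = [[2, -11], [1, -5]]  ->  [[-7514, 28039], [-1397, 5213]]
... * rho(a^-1) = [[2, -11], [1, -5]]  ->  [[13011, -57541], [2419, -10698]]
... * rho(b^-1) = [[3, 2], [1, 1]]  ->  [[-18508, -31519], [-3441, -5860]]
tr = -18508 + -5860 = -24368

-24368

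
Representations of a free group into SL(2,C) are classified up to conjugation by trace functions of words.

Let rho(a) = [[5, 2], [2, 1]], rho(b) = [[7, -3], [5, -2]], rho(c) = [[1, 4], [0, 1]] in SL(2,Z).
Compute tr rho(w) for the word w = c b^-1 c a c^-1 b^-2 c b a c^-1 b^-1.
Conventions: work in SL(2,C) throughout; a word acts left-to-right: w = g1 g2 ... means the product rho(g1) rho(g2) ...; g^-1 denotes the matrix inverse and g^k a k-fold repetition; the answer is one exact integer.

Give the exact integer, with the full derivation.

rho(c) = [[1, 4], [0, 1]]
... * rho(b^-1) = [[-2, 3], [-5, 7]]  ->  [[-22, 31], [-5, 7]]
... * rho(c) = [[1, 4], [0, 1]]  ->  [[-22, -57], [-5, -13]]
... * rho(a) = [[5, 2], [2, 1]]  ->  [[-224, -101], [-51, -23]]
... * rho(c^-1) = [[1, -4], [0, 1]]  ->  [[-224, 795], [-51, 181]]
... * rho(b^-1) = [[-2, 3], [-5, 7]]  ->  [[-3527, 4893], [-803, 1114]]
... * rho(b^-1) = [[-2, 3], [-5, 7]]  ->  [[-17411, 23670], [-3964, 5389]]
... * rho(c) = [[1, 4], [0, 1]]  ->  [[-17411, -45974], [-3964, -10467]]
... * rho(b) = [[7, -3], [5, -2]]  ->  [[-351747, 144181], [-80083, 32826]]
... * rho(a) = [[5, 2], [2, 1]]  ->  [[-1470373, -559313], [-334763, -127340]]
... * rho(c^-1) = [[1, -4], [0, 1]]  ->  [[-1470373, 5322179], [-334763, 1211712]]
... * rho(b^-1) = [[-2, 3], [-5, 7]]  ->  [[-23670149, 32844134], [-5389034, 7477695]]
tr = -23670149 + 7477695 = -16192454

-16192454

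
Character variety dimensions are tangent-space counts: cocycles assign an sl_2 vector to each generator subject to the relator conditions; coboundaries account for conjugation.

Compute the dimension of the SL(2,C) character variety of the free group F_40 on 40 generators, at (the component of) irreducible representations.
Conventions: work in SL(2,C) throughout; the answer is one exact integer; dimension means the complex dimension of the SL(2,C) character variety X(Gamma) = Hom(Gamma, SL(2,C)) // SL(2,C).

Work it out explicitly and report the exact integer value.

117

Here Gamma is free of rank 40 — no relator constrains a cocycle.
Z^1(Gamma, Ad rho) = (sl_2)^40: a cocycle is a free choice of one sl_2 vector per generator, so dim Z^1 = 3*40 = 120.
At an irreducible rho the centralizer of the image in sl_2 is 0, so the coboundary map sl_2 -> Z^1 is injective: dim B^1 = 3.
Therefore dim X = 120 - 3 = 117.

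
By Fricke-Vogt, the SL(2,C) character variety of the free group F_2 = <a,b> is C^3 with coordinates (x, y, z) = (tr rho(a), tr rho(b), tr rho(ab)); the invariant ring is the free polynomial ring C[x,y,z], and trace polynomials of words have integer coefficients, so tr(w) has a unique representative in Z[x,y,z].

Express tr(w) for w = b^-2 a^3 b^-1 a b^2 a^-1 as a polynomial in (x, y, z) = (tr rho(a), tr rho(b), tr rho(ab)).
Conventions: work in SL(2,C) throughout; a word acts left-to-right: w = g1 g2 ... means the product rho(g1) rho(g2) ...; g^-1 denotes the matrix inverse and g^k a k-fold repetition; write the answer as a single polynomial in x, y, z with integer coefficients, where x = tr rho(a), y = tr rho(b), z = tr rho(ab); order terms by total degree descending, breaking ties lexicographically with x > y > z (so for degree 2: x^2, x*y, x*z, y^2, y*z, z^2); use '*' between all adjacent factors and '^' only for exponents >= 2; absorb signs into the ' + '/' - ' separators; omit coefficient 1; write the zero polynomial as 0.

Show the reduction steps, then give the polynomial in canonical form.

-x^4*y^4*z + x^5*y^3 + x^3*y^5 + 2*x^3*y^3*z^2 - x^4*y^2*z + x^2*y^4*z - x^2*y^2*z^3 - 6*x^3*y^3 - 2*x*y^5 - 3*x*y^3*z^2 + 4*x^2*y^2*z + y^4*z + y^2*z^3 + 2*x^3*y + 9*x*y^3 + x*y*z^2 - x^2*z - 4*y^2*z - 6*x*y + z

tr(a^2) = tr(a)*tr(a) - tr(1) = x^2 - 2
and tr(a^3) = tr(a)*tr(a^2) - tr(a) = x^3 - 3*x
and tr(a^4) = tr(a)*tr(a^3) - tr(a^2) = x^4 - 4*x^2 + 2
next, tr(b a^2) = tr(a)*tr(b a) - tr(b) = x*z - y
tr(a^2 b a) = tr(a)*tr(b a^2) - tr(b a) = x^2*z - x*y - z
and tr(a^4 b) = tr(a)*tr(a^2 b a) - tr(a^2 b) = x^3*z - x^2*y - 2*x*z + y
next, tr(a^3 b^-1 a) = tr(a^4)*tr(b) - tr(a^4 b) = x^4*y - x^3*z - 3*x^2*y + 2*x*z + y
and tr(a^5 b) = tr(a)*tr(b a^4) - tr(b a^3) = x^4*z - x^3*y - 3*x^2*z + 2*x*y + z
tr(a^5) = tr(a)*tr(a^4) - tr(a^3) = x^5 - 5*x^3 + 5*x
and tr(a^4 b^2 a) = tr(b)*tr(a^5 b) - tr(a^5) = x^4*y*z - x^5 - x^3*y^2 - 3*x^2*y*z + 5*x^3 + 2*x*y^2 + y*z - 5*x
next, tr(b a b a) = tr(a b)*tr(a b) - tr(1)   [split at repeated a] = z^2 - 2
next, tr(b a b) = tr(b)*tr(a b) - tr(a) = y*z - x
and tr(b a b a^2) = tr(a)*tr(b a b a) - tr(b a b) = x*z^2 - y*z - x
tr(b a b a^3) = tr(a)*tr(b a b a^2) - tr(b a b a) = x^2*z^2 - x*y*z - x^2 - z^2 + 2
tr(a b a^4 b) = tr(a)*tr(b a b a^3) - tr(b a b a^2) = x^3*z^2 - x^2*y*z - x^3 - 2*x*z^2 + y*z + 3*x
next, tr(a^4 b^2 a b) = tr(b)*tr(a b a^4 b) - tr(a b a^4) = x^3*y*z^2 - x^4*z - x^2*y^2*z - 2*x*y*z^2 + 3*x^2*z + y^2*z + x*y - z
tr(a^4 b^2 a b^-1) = tr(a^4 b^2 a)*tr(b) - tr(a^4 b^2 a b) = x^4*y^2*z - x^5*y - x^3*y^3 - x^3*y*z^2 + x^4*z - 2*x^2*y^2*z + 5*x^3*y + 2*x*y^3 + 2*x*y*z^2 - 3*x^2*z - 6*x*y + z
next, tr(a b^2 a b^-2 a^3) = tr(a^4 b^2 a b^-1)*tr(b) - tr(a^4 b^2 a) = x^4*y^3*z - x^5*y^2 - x^3*y^4 - x^3*y^2*z^2 - 2*x^2*y^3*z + x^5 + 6*x^3*y^2 + 2*x*y^4 + 2*x*y^2*z^2 - 5*x^3 - 8*x*y^2 + 5*x
tr(b a b^2 a^3) = tr(b)*tr(a^3 b a b) - tr(a^3 b a) = x^2*y*z^2 - x^3*z - x*y^2*z - y*z^2 + 2*x*z + y
tr(b a b^2 a^2) = tr(b)*tr(a^2 b a b) - tr(a^2 b a) = x*y*z^2 - x^2*z - y^2*z + z
tr(a^3 b a b^2 a) = tr(a)*tr(b a b^2 a^3) - tr(b a b^2 a^2) = x^3*y*z^2 - x^4*z - x^2*y^2*z - 2*x*y*z^2 + 3*x^2*z + y^2*z + x*y - z
and tr(a b a b a b) = tr(a b a b)*tr(a b) - tr(b a)   [split at repeated a] = z^3 - 3*z
tr(b a b^2 a b a) = tr(b)*tr(a b a b a b) - tr(a b a b a) = y*z^3 - x*z^2 - 2*y*z + x
and tr(a b^2 a b) = tr(b)*tr(a b a b) - tr(a b a) = y*z^2 - x*z - y
tr(a b^2 a) = tr(b)*tr(a^2 b) - tr(a^2) = x*y*z - x^2 - y^2 + 2
tr(b a b^2 a b) = tr(b)*tr(a b^2 a b) - tr(a b^2 a) = y^2*z^2 - 2*x*y*z + x^2 - 2
tr(b a b^2 a b a^2) = tr(a)*tr(b a b^2 a b a) - tr(b a b^2 a b) = x*y*z^3 - x^2*z^2 - y^2*z^2 + 2
tr(a^3 b a b^2 a b) = tr(a)*tr(b a b^2 a b a^2) - tr(b a b^2 a b a) = x^2*y*z^3 - x^3*z^2 - x*y^2*z^2 - y*z^3 + x*z^2 + 2*y*z + x
and tr(b^-1 a^3 b a b^2 a) = tr(a^3 b a b^2 a)*tr(b) - tr(a^3 b a b^2 a b) = x^3*y^2*z^2 - x^4*y*z - x^2*y^3*z - x^2*y*z^3 + x^3*z^2 - x*y^2*z^2 + 3*x^2*y*z + y^3*z + y*z^3 + x*y^2 - x*z^2 - 3*y*z - x
and tr(a b^2 a b^-2 a^3 b) = tr(b^-1 a^3 b a b^2 a)*tr(b) - tr(b^-1 a^3 b a b^2 a b) = x^3*y^3*z^2 - x^4*y^2*z - x^2*y^4*z - x^2*y^2*z^3 - x*y^3*z^2 + x^4*z + 4*x^2*y^2*z + y^4*z + y^2*z^3 + x*y^3 + x*y*z^2 - 3*x^2*z - 4*y^2*z - 2*x*y + z
tr(b^-2 a^3 b^-1 a b^2 a) = tr(a b^2 a b^-2 a^3)*tr(b) - tr(a b^2 a b^-2 a^3 b) = x^4*y^4*z - x^5*y^3 - x^3*y^5 - 2*x^3*y^3*z^2 + x^4*y^2*z - x^2*y^4*z + x^2*y^2*z^3 + x^5*y + 6*x^3*y^3 + 2*x*y^5 + 3*x*y^3*z^2 - x^4*z - 4*x^2*y^2*z - y^4*z - y^2*z^3 - 5*x^3*y - 9*x*y^3 - x*y*z^2 + 3*x^2*z + 4*y^2*z + 7*x*y - z
tr(b^-2 a^3 b^-1 a b^2 a^-1) = tr(b^-2 a^3 b^-1 a b^2)*tr(a) - tr(b^-2 a^3 b^-1 a b^2 a) = -x^4*y^4*z + x^5*y^3 + x^3*y^5 + 2*x^3*y^3*z^2 - x^4*y^2*z + x^2*y^4*z - x^2*y^2*z^3 - 6*x^3*y^3 - 2*x*y^5 - 3*x*y^3*z^2 + 4*x^2*y^2*z + y^4*z + y^2*z^3 + 2*x^3*y + 9*x*y^3 + x*y*z^2 - x^2*z - 4*y^2*z - 6*x*y + z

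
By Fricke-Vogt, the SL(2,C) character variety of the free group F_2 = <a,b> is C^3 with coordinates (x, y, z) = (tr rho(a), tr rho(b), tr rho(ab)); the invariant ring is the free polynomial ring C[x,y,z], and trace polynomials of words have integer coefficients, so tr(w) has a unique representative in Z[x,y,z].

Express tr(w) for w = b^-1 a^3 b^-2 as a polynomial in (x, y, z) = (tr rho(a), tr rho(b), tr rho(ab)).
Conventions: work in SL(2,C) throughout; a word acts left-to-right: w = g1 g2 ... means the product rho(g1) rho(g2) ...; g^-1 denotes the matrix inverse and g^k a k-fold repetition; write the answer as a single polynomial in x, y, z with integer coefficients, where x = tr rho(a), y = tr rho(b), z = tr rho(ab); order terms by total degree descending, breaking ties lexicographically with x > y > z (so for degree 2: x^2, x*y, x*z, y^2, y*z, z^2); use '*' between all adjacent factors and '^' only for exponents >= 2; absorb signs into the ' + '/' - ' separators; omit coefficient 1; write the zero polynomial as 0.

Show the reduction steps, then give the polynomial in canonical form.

trace(a^2) = trace(a) trace(a) - trace(1)  (reduce the a square) = x^2 - 2
trace(a^3) = trace(a) trace(a^2) - trace(a)  (reduce the a square) = x^3 - 3*x
and trace(b a^2) = trace(a) trace(b a) - trace(b)  (reduce the a square) = x*z - y
trace(a^3 b) = trace(a) trace(b a^2) - trace(b a)  (reduce the a square) = x^2*z - x*y - z
and trace(a^3 b^-1) = trace(a^3) trace(b) - trace(a^3 b)  (eliminate b^-1) = x^3*y - x^2*z - 2*x*y + z
trace(b^-1 a^3 b^-1) = trace(a^3 b^-1) trace(b) - trace(a^3)  (eliminate b^-1) = x^3*y^2 - x^2*y*z - x^3 - 2*x*y^2 + y*z + 3*x
trace(b^-1 a^3 b^-2) = trace(b^-1 a^3 b^-1) trace(b) - trace(b^-1 a^3)  (eliminate b^-1) = x^3*y^3 - x^2*y^2*z - 2*x^3*y - 2*x*y^3 + x^2*z + y^2*z + 5*x*y - z

x^3*y^3 - x^2*y^2*z - 2*x^3*y - 2*x*y^3 + x^2*z + y^2*z + 5*x*y - z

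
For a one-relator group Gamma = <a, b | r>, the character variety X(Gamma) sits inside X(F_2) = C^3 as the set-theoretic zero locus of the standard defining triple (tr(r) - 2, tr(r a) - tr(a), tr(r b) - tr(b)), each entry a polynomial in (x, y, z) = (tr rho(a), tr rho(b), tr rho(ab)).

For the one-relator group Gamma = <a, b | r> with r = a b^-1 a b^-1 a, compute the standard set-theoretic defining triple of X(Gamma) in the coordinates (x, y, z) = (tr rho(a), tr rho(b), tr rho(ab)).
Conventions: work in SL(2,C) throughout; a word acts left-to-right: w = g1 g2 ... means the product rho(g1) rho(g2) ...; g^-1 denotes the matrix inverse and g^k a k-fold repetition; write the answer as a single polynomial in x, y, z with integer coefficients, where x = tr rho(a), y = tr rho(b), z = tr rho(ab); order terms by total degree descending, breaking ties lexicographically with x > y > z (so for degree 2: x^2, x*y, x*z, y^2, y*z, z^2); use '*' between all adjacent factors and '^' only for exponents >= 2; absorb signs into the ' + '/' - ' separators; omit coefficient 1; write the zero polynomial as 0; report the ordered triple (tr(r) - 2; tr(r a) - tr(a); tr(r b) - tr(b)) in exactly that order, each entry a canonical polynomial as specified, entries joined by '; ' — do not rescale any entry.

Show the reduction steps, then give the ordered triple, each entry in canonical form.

x^3*y^2 - 2*x^2*y*z - x*y^2 + x*z^2 + y*z - x - 2; x^4*y^2 - 2*x^3*y*z - 2*x^2*y^2 + x^2*z^2 + 3*x*y*z - x^2 - z^2 - x + 2; x^2*y^2*z - x*y^3 - 2*x*y*z^2 + y^2*z + z^3 + 2*x*y - y - 3*z

tr(a^2) = tr(a)*tr(a) - tr(1)  (reduce the a square) = x^2 - 2
tr(a^3) = tr(a)*tr(a^2) - tr(a)  (reduce the a square) = x^3 - 3*x
tr(a b a) = tr(a)*tr(b a) - tr(b)  (reduce the a square) = x*z - y
apply: tr(a^3 b) = tr(a)*tr(a b a) - tr(a b)  (reduce the a square) = x^2*z - x*y - z
use: tr(a b^-1 a^2) = tr(a^3)*tr(b) - tr(a^3 b)  (eliminate b^-1) = x^3*y - x^2*z - 2*x*y + z
tr(b a b a) = tr(b a)*tr(b a) - tr(1)  (split on b) = z^2 - 2
apply: tr(b a b) = tr(b)*tr(a b) - tr(a)  (reduce the b square) = y*z - x
apply: tr(a^2 b a b) = tr(a)*tr(b a b a) - tr(b a b)  (reduce the a square) = x*z^2 - y*z - x
tr(a b^-1 a^2 b) = tr(a^2 b a)*tr(b) - tr(a^2 b a b)  (eliminate b^-1) = x^2*y*z - x*y^2 - x*z^2 + x
tr(a b^-1 a b^-1 a) = tr(a b^-1 a^2)*tr(b) - tr(a b^-1 a^2 b)  (eliminate b^-1) = x^3*y^2 - 2*x^2*y*z - x*y^2 + x*z^2 + y*z - x
use: tr(a^4) = tr(a)*tr(a^3) - tr(a^2) = x^4 - 4*x^2 + 2
apply: tr(a^4 b) = tr(a)*tr(b a^3) - tr(b a^2) = x^3*z - x^2*y - 2*x*z + y
tr(a b^-1 a^3) = tr(a^4)*tr(b) - tr(a^4 b) = x^4*y - x^3*z - 3*x^2*y + 2*x*z + y
use: tr(a^3 b a b) = tr(a)*tr(b a b a^2) - tr(b a b a) = x^2*z^2 - x*y*z - x^2 - z^2 + 2
tr(a b^-1 a^3 b) = tr(a^3 b a)*tr(b) - tr(a^3 b a b) = x^3*y*z - x^2*y^2 - x^2*z^2 - x*y*z + x^2 + y^2 + z^2 - 2
tr(a b^-1 a b^-1 a^2) = tr(a b^-1 a^3)*tr(b) - tr(a b^-1 a^3 b) = x^4*y^2 - 2*x^3*y*z - 2*x^2*y^2 + x^2*z^2 + 3*x*y*z - x^2 - z^2 + 2
tr(a b a b a b) = tr(b a b a)*tr(b a) - tr(a b)   [split at a repeated b] = z^3 - 3*z
use: tr(a b a b^-1 a b) = tr(a b a b a)*tr(b) - tr(a b a b a b)   [inverse elimination on b] = x*y*z^2 - y^2*z - z^3 - x*y + 3*z
tr(a b^-1 a b^-1 a b) = tr(a b a b^-1 a)*tr(b) - tr(a b a b^-1 a b)   [inverse elimination on b] = x^2*y^2*z - x*y^3 - 2*x*y*z^2 + y^2*z + z^3 + 2*x*y - 3*z
assemble the triple (tr(r) - 2; tr(r a) - x; tr(r b) - y)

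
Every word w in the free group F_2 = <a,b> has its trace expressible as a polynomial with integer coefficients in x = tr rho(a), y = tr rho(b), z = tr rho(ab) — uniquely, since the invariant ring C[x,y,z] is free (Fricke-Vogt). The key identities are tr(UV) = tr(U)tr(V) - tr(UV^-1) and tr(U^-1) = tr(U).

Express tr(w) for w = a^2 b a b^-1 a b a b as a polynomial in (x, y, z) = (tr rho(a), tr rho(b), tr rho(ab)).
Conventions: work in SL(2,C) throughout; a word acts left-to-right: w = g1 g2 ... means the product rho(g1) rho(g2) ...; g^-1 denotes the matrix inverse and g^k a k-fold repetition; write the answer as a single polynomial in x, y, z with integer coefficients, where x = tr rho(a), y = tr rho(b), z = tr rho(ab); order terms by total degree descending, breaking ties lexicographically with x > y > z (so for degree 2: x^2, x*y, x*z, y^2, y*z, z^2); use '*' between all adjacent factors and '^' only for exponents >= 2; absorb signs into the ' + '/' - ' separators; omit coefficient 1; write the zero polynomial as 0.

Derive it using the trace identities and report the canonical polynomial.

trace(a b a b) = trace(b a)*trace(b a) - trace(1) = z^2 - 2
trace(b a b a b a) = trace(a b)*trace(a b a b) - trace(a^-1 b^-1) = z^3 - 3*z
trace(a b a) = trace(a)*trace(b a) - trace(b) = x*z - y
trace(b a b a b) = trace(b)*trace(a b a b) - trace(a b a) = y*z^2 - x*z - y
trace(b a^2 b a b a) = trace(a)*trace(b a b a b a) - trace(b a b a b) = x*z^3 - y*z^2 - 2*x*z + y
trace(b a b) = trace(b)*trace(a b) - trace(a) = y*z - x
trace(a^2 b a b) = trace(a)*trace(b a b a) - trace(b a b) = x*z^2 - y*z - x
trace(a^2 b a) = trace(a)*trace(a b a) - trace(a b) = x^2*z - x*y - z
trace(b a^2 b a b) = trace(b)*trace(a^2 b a b) - trace(a^2 b a) = x*y*z^2 - x^2*z - y^2*z + z
trace(a b a b a^2 b a) = trace(a)*trace(b a^2 b a b a) - trace(b a^2 b a b) = x^2*z^3 - 2*x*y*z^2 - x^2*z + y^2*z + x*y - z
trace(b a b a b a b a) = trace(b a b a b a)*trace(b a) - trace(a b a b) = z^4 - 4*z^2 + 2
trace(b a b a b a b) = trace(b)*trace(a b a b a b) - trace(a b a b a) = y*z^3 - x*z^2 - 2*y*z + x
trace(a b a b a^2 b a b) = trace(a)*trace(b a b a b a b a) - trace(b a b a b a b) = x*z^4 - y*z^3 - 3*x*z^2 + 2*y*z + x
trace(a^2 b a b^-1 a b a b) = trace(a b a b a^2 b a)*trace(b) - trace(a b a b a^2 b a b) = x^2*y*z^3 - 2*x*y^2*z^2 - x*z^4 - x^2*y*z + y^3*z + y*z^3 + x*y^2 + 3*x*z^2 - 3*y*z - x

x^2*y*z^3 - 2*x*y^2*z^2 - x*z^4 - x^2*y*z + y^3*z + y*z^3 + x*y^2 + 3*x*z^2 - 3*y*z - x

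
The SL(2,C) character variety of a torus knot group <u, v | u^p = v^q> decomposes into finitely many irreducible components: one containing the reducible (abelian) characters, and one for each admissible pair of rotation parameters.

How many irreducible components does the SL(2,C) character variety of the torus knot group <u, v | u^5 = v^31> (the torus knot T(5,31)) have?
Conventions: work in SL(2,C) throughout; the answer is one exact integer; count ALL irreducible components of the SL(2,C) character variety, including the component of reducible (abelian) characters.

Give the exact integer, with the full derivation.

61

Gamma = < u, v | u^5 = v^31 > (torus knot T(5,31)); the central element u^5 = v^31 acts as +I or -I in any irreducible SL(2,C) representation.
On an irreducible component, tr(u) is locked at 2*cos(pi*alpha/5) for some alpha in 1..4, and tr(v) at 2*cos(pi*beta/31) for some beta in 1..30.
Consistency of u^5 = (-1)^alpha I with v^31 = (-1)^beta I forces alpha = beta (mod 2).
Counting: 2 odd alphas x 15 odd betas + 2 even alphas x 15 even betas = 30 + 30 = 60.
Total: 60 irreducible-character components + 1 reducible (abelian) component = 61.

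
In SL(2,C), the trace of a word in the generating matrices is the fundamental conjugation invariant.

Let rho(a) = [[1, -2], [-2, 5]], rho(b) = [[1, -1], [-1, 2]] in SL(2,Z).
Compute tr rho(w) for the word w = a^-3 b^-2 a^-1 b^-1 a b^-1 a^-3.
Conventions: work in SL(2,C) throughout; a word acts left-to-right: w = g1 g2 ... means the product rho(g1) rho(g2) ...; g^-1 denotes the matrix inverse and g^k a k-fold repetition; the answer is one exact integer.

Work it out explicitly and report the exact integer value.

2837459

rho(a^-1) = [[5, 2], [2, 1]]
... * rho(a^-1) = [[5, 2], [2, 1]]  ->  [[29, 12], [12, 5]]
... * rho(a^-1) = [[5, 2], [2, 1]]  ->  [[169, 70], [70, 29]]
... * rho(b^-1) = [[2, 1], [1, 1]]  ->  [[408, 239], [169, 99]]
... * rho(b^-1) = [[2, 1], [1, 1]]  ->  [[1055, 647], [437, 268]]
... * rho(a^-1) = [[5, 2], [2, 1]]  ->  [[6569, 2757], [2721, 1142]]
... * rho(b^-1) = [[2, 1], [1, 1]]  ->  [[15895, 9326], [6584, 3863]]
... * rho(a) = [[1, -2], [-2, 5]]  ->  [[-2757, 14840], [-1142, 6147]]
... * rho(b^-1) = [[2, 1], [1, 1]]  ->  [[9326, 12083], [3863, 5005]]
... * rho(a^-1) = [[5, 2], [2, 1]]  ->  [[70796, 30735], [29325, 12731]]
... * rho(a^-1) = [[5, 2], [2, 1]]  ->  [[415450, 172327], [172087, 71381]]
... * rho(a^-1) = [[5, 2], [2, 1]]  ->  [[2421904, 1003227], [1003197, 415555]]
tr = 2421904 + 415555 = 2837459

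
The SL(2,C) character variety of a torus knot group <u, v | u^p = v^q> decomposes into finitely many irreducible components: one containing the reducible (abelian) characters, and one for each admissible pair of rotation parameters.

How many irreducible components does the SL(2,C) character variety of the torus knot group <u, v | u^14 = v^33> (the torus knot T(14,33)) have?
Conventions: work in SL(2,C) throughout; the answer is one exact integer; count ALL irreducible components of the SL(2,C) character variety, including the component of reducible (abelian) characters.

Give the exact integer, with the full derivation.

In the torus knot group T(14,33), u^14 = v^33 is central, so an irreducible representation sends it to +I or -I (Schur).
So on each irreducible component the traces are pinned: tr(u) = 2*cos(pi*alpha/14) with 1 <= alpha <= 13, tr(v) = 2*cos(pi*beta/33) with 1 <= beta <= 32.
Consistency of u^14 = (-1)^alpha I with v^33 = (-1)^beta I forces alpha = beta (mod 2).
count pairs: odd alpha (7 choices) x odd beta (16), plus even alpha (6) x even beta (16): 7*16 + 6*16 = 208.
Total: 208 irreducible-character components + 1 reducible (abelian) component = 209.

209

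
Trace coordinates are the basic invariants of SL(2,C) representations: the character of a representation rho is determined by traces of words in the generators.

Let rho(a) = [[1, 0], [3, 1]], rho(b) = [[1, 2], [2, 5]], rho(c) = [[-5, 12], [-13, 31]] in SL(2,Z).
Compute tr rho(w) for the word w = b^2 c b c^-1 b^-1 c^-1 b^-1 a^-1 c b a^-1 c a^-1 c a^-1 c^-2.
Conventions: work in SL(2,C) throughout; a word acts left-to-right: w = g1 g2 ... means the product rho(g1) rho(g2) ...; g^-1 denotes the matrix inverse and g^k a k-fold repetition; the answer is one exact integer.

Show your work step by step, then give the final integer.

rho(b) = [[1, 2], [2, 5]]
... * rho(b) = [[1, 2], [2, 5]]  ->  [[5, 12], [12, 29]]
... * rho(c) = [[-5, 12], [-13, 31]]  ->  [[-181, 432], [-437, 1043]]
... * rho(b) = [[1, 2], [2, 5]]  ->  [[683, 1798], [1649, 4341]]
... * rho(c^-1) = [[31, -12], [13, -5]]  ->  [[44547, -17186], [107552, -41493]]
... * rho(b^-1) = [[5, -2], [-2, 1]]  ->  [[257107, -106280], [620746, -256597]]
... * rho(c^-1) = [[31, -12], [13, -5]]  ->  [[6588677, -2553884], [15907365, -6165967]]
... * rho(b^-1) = [[5, -2], [-2, 1]]  ->  [[38051153, -15731238], [91868759, -37980697]]
... * rho(a^-1) = [[1, 0], [-3, 1]]  ->  [[85244867, -15731238], [205810850, -37980697]]
... * rho(c) = [[-5, 12], [-13, 31]]  ->  [[-221718241, 535270026], [-535305189, 1292328593]]
... * rho(b) = [[1, 2], [2, 5]]  ->  [[848821811, 2232913648], [2049351997, 5391032587]]
... * rho(a^-1) = [[1, 0], [-3, 1]]  ->  [[-5849919133, 2232913648], [-14123745764, 5391032587]]
... * rho(c) = [[-5, 12], [-13, 31]]  ->  [[221718241, -978706508], [535305189, -2362938971]]
... * rho(a^-1) = [[1, 0], [-3, 1]]  ->  [[3157837765, -978706508], [7624122102, -2362938971]]
... * rho(c) = [[-5, 12], [-13, 31]]  ->  [[-3066004221, 7554151432], [-7402403887, 18238357123]]
... * rho(a^-1) = [[1, 0], [-3, 1]]  ->  [[-25728458517, 7554151432], [-62117475256, 18238357123]]
... * rho(c^-1) = [[31, -12], [13, -5]]  ->  [[-699378245411, 270970745044], [-1688543090337, 654217917457]]
... * rho(c^-1) = [[31, -12], [13, -5]]  ->  [[-18158105922169, 7037685219712], [-43840002873506, 16991427496759]]
tr = -18158105922169 + 16991427496759 = -1166678425410

-1166678425410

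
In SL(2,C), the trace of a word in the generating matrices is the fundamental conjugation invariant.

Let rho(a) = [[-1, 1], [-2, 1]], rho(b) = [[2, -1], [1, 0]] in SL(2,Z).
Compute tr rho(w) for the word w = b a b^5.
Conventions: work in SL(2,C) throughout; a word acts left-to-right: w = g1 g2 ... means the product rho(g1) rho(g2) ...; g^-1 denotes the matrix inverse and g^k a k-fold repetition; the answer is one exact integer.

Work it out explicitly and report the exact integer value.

6

rho(b) = [[2, -1], [1, 0]]
... * rho(a) = [[-1, 1], [-2, 1]]  ->  [[0, 1], [-1, 1]]
... * rho(b) = [[2, -1], [1, 0]]  ->  [[1, 0], [-1, 1]]
... * rho(b) = [[2, -1], [1, 0]]  ->  [[2, -1], [-1, 1]]
... * rho(b) = [[2, -1], [1, 0]]  ->  [[3, -2], [-1, 1]]
... * rho(b) = [[2, -1], [1, 0]]  ->  [[4, -3], [-1, 1]]
... * rho(b) = [[2, -1], [1, 0]]  ->  [[5, -4], [-1, 1]]
tr = 5 + 1 = 6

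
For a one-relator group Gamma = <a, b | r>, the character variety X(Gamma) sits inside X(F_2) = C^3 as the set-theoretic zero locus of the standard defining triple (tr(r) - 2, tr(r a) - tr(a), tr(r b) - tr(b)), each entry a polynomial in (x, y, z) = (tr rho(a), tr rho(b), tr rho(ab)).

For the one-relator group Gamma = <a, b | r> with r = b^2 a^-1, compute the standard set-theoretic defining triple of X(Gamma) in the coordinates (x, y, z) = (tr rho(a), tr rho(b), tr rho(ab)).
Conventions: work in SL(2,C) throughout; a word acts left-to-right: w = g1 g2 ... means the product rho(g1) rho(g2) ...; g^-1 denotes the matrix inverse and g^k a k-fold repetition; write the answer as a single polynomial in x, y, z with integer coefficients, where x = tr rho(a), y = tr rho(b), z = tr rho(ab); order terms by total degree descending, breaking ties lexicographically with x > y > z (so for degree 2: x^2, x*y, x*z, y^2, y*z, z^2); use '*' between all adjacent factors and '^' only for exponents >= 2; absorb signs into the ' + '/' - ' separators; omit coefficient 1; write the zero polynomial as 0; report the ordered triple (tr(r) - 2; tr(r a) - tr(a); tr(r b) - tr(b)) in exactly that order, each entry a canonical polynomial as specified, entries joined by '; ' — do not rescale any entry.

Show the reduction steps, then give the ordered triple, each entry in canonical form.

tr(b^2) = tr(b)*tr(b) - tr(1) = y^2 - 2
next, tr(b^2 a) = tr(b)*tr(a b) - tr(a) = y*z - x
tr(b^2 a^-1) = tr(b^2)*tr(a) - tr(b^2 a) = x*y^2 - y*z - x
tr(b^3) = tr(b)*tr(b^2) - tr(b) = y^3 - 3*y
tr(b^3 a) = tr(b)*tr(a b^2) - tr(a b) = y^2*z - x*y - z
next, tr(b^2 a^-1 b) = tr(b^3)*tr(a) - tr(b^3 a) = x*y^3 - y^2*z - 2*x*y + z
assemble the triple (tr(r) - 2; tr(r a) - x; tr(r b) - y)

x*y^2 - y*z - x - 2; y^2 - x - 2; x*y^3 - y^2*z - 2*x*y - y + z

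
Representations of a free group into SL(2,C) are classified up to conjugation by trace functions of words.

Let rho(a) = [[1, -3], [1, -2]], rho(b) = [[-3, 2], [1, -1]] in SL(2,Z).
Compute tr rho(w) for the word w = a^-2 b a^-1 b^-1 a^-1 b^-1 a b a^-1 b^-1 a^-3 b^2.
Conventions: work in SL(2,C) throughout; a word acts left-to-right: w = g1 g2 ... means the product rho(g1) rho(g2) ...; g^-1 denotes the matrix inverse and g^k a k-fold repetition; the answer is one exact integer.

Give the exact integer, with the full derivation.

rho(a^-1) = [[-2, 3], [-1, 1]]
... * rho(a^-1) = [[-2, 3], [-1, 1]]  ->  [[1, -3], [1, -2]]
... * rho(b) = [[-3, 2], [1, -1]]  ->  [[-6, 5], [-5, 4]]
... * rho(a^-1) = [[-2, 3], [-1, 1]]  ->  [[7, -13], [6, -11]]
... * rho(b^-1) = [[-1, -2], [-1, -3]]  ->  [[6, 25], [5, 21]]
... * rho(a^-1) = [[-2, 3], [-1, 1]]  ->  [[-37, 43], [-31, 36]]
... * rho(b^-1) = [[-1, -2], [-1, -3]]  ->  [[-6, -55], [-5, -46]]
... * rho(a) = [[1, -3], [1, -2]]  ->  [[-61, 128], [-51, 107]]
... * rho(b) = [[-3, 2], [1, -1]]  ->  [[311, -250], [260, -209]]
... * rho(a^-1) = [[-2, 3], [-1, 1]]  ->  [[-372, 683], [-311, 571]]
... * rho(b^-1) = [[-1, -2], [-1, -3]]  ->  [[-311, -1305], [-260, -1091]]
... * rho(a^-1) = [[-2, 3], [-1, 1]]  ->  [[1927, -2238], [1611, -1871]]
... * rho(a^-1) = [[-2, 3], [-1, 1]]  ->  [[-1616, 3543], [-1351, 2962]]
... * rho(a^-1) = [[-2, 3], [-1, 1]]  ->  [[-311, -1305], [-260, -1091]]
... * rho(b) = [[-3, 2], [1, -1]]  ->  [[-372, 683], [-311, 571]]
... * rho(b) = [[-3, 2], [1, -1]]  ->  [[1799, -1427], [1504, -1193]]
tr = 1799 + -1193 = 606

606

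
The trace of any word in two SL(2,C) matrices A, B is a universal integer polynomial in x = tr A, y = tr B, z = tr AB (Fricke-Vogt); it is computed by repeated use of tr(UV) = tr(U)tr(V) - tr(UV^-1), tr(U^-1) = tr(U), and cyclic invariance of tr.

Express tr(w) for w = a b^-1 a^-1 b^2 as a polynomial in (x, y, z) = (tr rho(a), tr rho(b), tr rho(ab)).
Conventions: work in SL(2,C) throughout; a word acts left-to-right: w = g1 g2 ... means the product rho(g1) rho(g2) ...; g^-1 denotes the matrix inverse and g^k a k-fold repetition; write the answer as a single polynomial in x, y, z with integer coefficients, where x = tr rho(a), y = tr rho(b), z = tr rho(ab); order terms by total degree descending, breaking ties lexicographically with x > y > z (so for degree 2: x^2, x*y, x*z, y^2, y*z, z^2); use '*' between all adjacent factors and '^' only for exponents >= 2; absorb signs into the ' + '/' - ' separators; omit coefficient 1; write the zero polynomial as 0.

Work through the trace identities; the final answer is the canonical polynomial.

-x*y^2*z + x^2*y + y^3 + y*z^2 - 3*y

trace(b^2 a) = trace(b) * trace(a b) - trace(a) = y*z - x
trace(b^2) = trace(b) * trace(b) - trace(1) = y^2 - 2
trace(a b^2 a) = trace(a) * trace(b^2 a) - trace(b^2) = x*y*z - x^2 - y^2 + 2
trace(a b a b) = trace(b a) * trace(b a) - trace(1)   [split at repeated b] = z^2 - 2
trace(a b a) = trace(a) * trace(b a) - trace(b) = x*z - y
trace(a b^2 a b) = trace(b) * trace(a b a b) - trace(a b a) = y*z^2 - x*z - y
trace(b^2 a b^-1 a) = trace(a b^2 a) * trace(b) - trace(a b^2 a b) = x*y^2*z - x^2*y - y^3 - y*z^2 + x*z + 3*y
trace(a b^-1 a^-1 b^2) = trace(b^2 a b^-1) * trace(a) - trace(b^2 a b^-1 a) = -x*y^2*z + x^2*y + y^3 + y*z^2 - 3*y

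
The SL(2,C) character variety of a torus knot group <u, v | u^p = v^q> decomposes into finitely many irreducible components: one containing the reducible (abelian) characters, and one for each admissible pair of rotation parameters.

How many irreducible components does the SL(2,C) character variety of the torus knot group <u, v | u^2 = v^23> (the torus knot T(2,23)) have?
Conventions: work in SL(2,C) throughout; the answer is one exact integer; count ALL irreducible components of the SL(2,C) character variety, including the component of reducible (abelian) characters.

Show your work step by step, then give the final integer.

12

For T(2,23): irreducibility forces the central element u^2 = v^23 to one of +I, -I.
So on each irreducible component the traces are pinned: tr(u) = 2*cos(pi*alpha/2) with 1 <= alpha <= 1, tr(v) = 2*cos(pi*beta/23) with 1 <= beta <= 22.
u^2 = (-1)^alpha I and v^23 = (-1)^beta I must agree, so alpha and beta have equal parity.
Counting: 1 odd alphas x 11 odd betas + 0 even alphas x 11 even betas = 11 + 0 = 11.
That is 11 components of irreducible characters, and with the reducible (abelian) component the total is 12.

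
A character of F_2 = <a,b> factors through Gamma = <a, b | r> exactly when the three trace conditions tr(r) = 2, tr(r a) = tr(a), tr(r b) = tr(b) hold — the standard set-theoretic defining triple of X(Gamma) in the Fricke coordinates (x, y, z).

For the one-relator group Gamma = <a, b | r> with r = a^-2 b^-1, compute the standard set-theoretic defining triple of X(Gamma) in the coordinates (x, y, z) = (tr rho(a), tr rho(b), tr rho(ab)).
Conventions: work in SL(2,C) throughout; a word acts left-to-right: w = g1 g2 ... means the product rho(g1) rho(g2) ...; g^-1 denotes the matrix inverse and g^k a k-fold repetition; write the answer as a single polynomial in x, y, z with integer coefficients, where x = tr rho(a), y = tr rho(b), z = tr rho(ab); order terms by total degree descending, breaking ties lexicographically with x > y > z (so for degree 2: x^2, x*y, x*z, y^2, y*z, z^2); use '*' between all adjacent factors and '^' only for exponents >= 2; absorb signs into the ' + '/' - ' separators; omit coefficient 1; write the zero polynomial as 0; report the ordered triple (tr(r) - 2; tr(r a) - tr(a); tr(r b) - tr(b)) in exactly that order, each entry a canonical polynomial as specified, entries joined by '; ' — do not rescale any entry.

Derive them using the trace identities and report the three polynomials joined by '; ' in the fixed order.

trace(b^-1) = trace(b) = y
apply: trace(b^-1 a) = trace(a) * trace(b) - trace(a b)   [inverse elimination on b] = x*y - z
use: trace(b^-1 a^-1) = trace(b^-1) * trace(a) - trace(b^-1 a)   [inverse elimination on a] = z
apply: trace(a^-2 b^-1) = trace(b^-1 a^-1) * trace(a) - trace(b^-1)   [inverse elimination on a] = x*z - y
trace(a^-2) = trace(a^-1) * trace(a) - trace(1) = x^2 - 2
assemble the triple (trace(r) - 2; trace(r a) - x; trace(r b) - y)

x*z - y - 2; -x + z; x^2 - y - 2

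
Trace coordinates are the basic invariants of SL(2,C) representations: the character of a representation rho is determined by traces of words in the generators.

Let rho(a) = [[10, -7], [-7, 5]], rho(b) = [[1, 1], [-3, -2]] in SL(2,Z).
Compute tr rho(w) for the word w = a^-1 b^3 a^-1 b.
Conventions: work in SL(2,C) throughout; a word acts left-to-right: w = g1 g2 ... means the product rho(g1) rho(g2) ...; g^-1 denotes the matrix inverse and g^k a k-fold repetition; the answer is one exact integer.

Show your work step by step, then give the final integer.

-434

rho(a^-1) = [[5, 7], [7, 10]]
... * rho(b) = [[1, 1], [-3, -2]]  ->  [[-16, -9], [-23, -13]]
... * rho(b) = [[1, 1], [-3, -2]]  ->  [[11, 2], [16, 3]]
... * rho(b) = [[1, 1], [-3, -2]]  ->  [[5, 7], [7, 10]]
... * rho(a^-1) = [[5, 7], [7, 10]]  ->  [[74, 105], [105, 149]]
... * rho(b) = [[1, 1], [-3, -2]]  ->  [[-241, -136], [-342, -193]]
tr = -241 + -193 = -434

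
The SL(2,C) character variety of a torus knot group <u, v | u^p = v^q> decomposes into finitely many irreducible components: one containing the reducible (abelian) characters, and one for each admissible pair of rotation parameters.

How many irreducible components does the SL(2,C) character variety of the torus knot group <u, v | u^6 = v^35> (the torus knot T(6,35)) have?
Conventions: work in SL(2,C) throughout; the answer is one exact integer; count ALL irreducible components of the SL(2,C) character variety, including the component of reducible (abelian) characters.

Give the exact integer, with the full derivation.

86

In the torus knot group T(6,35), u^6 = v^35 is central, so an irreducible representation sends it to +I or -I (Schur).
So on each irreducible component the traces are pinned: tr(u) = 2*cos(pi*alpha/6) with 1 <= alpha <= 5, tr(v) = 2*cos(pi*beta/35) with 1 <= beta <= 34.
Consistency of u^6 = (-1)^alpha I with v^35 = (-1)^beta I forces alpha = beta (mod 2).
Enumerate parity-matched pairs: 3*17 odd-odd plus 2*17 even-even gives 85.
components with irreducible characters: 85; plus the single component of reducible (abelian) characters: total 86.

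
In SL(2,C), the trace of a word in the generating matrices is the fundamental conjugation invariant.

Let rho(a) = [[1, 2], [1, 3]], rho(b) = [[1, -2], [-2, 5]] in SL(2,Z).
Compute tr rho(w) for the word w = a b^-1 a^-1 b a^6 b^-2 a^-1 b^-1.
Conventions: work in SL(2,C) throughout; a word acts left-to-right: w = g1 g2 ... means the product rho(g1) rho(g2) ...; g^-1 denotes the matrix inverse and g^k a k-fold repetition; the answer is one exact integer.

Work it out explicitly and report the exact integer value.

rho(a) = [[1, 2], [1, 3]]
... * rho(b^-1) = [[5, 2], [2, 1]]  ->  [[9, 4], [11, 5]]
... * rho(a^-1) = [[3, -2], [-1, 1]]  ->  [[23, -14], [28, -17]]
... * rho(b) = [[1, -2], [-2, 5]]  ->  [[51, -116], [62, -141]]
... * rho(a) = [[1, 2], [1, 3]]  ->  [[-65, -246], [-79, -299]]
... * rho(a) = [[1, 2], [1, 3]]  ->  [[-311, -868], [-378, -1055]]
... * rho(a) = [[1, 2], [1, 3]]  ->  [[-1179, -3226], [-1433, -3921]]
... * rho(a) = [[1, 2], [1, 3]]  ->  [[-4405, -12036], [-5354, -14629]]
... * rho(a) = [[1, 2], [1, 3]]  ->  [[-16441, -44918], [-19983, -54595]]
... * rho(a) = [[1, 2], [1, 3]]  ->  [[-61359, -167636], [-74578, -203751]]
... * rho(b^-1) = [[5, 2], [2, 1]]  ->  [[-642067, -290354], [-780392, -352907]]
... * rho(b^-1) = [[5, 2], [2, 1]]  ->  [[-3791043, -1574488], [-4607774, -1913691]]
... * rho(a^-1) = [[3, -2], [-1, 1]]  ->  [[-9798641, 6007598], [-11909631, 7301857]]
... * rho(b^-1) = [[5, 2], [2, 1]]  ->  [[-36978009, -13589684], [-44944441, -16517405]]
tr = -36978009 + -16517405 = -53495414

-53495414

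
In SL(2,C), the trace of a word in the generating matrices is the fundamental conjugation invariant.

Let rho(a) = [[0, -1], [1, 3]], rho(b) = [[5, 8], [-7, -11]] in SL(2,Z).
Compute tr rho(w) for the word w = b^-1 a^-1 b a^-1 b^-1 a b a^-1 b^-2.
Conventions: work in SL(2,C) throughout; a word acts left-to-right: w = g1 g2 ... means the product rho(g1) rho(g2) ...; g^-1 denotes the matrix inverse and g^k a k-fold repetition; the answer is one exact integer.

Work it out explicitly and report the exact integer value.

rho(b^-1) = [[-11, -8], [7, 5]]
... * rho(a^-1) = [[3, 1], [-1, 0]]  ->  [[-25, -11], [16, 7]]
... * rho(b) = [[5, 8], [-7, -11]]  ->  [[-48, -79], [31, 51]]
... * rho(a^-1) = [[3, 1], [-1, 0]]  ->  [[-65, -48], [42, 31]]
... * rho(b^-1) = [[-11, -8], [7, 5]]  ->  [[379, 280], [-245, -181]]
... * rho(a) = [[0, -1], [1, 3]]  ->  [[280, 461], [-181, -298]]
... * rho(b) = [[5, 8], [-7, -11]]  ->  [[-1827, -2831], [1181, 1830]]
... * rho(a^-1) = [[3, 1], [-1, 0]]  ->  [[-2650, -1827], [1713, 1181]]
... * rho(b^-1) = [[-11, -8], [7, 5]]  ->  [[16361, 12065], [-10576, -7799]]
... * rho(b^-1) = [[-11, -8], [7, 5]]  ->  [[-95516, -70563], [61743, 45613]]
tr = -95516 + 45613 = -49903

-49903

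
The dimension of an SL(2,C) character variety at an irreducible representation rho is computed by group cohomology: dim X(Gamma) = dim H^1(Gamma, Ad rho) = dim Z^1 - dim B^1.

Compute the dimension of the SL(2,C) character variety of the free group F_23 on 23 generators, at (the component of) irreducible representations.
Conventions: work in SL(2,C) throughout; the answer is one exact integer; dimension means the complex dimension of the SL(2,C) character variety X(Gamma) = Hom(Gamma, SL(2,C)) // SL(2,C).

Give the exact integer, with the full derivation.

Here Gamma is free of rank 23 — no relator constrains a cocycle.
So Z^1 = (sl_2)^23 in full: dim Z^1 = 69.
Irreducibility makes the coboundary map sl_2 -> Z^1 injective (trivial centralizer), so dim B^1 = 3.
dim X = dim H^1 = dim Z^1 - dim B^1 = 69 - 3 = 66.

66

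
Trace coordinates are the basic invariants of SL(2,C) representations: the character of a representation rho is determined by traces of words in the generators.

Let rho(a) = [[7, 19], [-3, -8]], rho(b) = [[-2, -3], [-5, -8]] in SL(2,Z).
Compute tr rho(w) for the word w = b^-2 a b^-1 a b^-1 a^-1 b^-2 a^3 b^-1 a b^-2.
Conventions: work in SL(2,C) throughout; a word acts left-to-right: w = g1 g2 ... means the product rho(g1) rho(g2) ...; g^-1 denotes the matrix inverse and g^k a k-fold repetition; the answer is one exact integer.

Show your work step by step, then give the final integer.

rho(b^-1) = [[-8, 3], [5, -2]]
... * rho(b^-1) = [[-8, 3], [5, -2]]  ->  [[79, -30], [-50, 19]]
... * rho(a) = [[7, 19], [-3, -8]]  ->  [[643, 1741], [-407, -1102]]
... * rho(b^-1) = [[-8, 3], [5, -2]]  ->  [[3561, -1553], [-2254, 983]]
... * rho(a) = [[7, 19], [-3, -8]]  ->  [[29586, 80083], [-18727, -50690]]
... * rho(b^-1) = [[-8, 3], [5, -2]]  ->  [[163727, -71408], [-103634, 45199]]
... * rho(a^-1) = [[-8, -19], [3, 7]]  ->  [[-1524040, -3610669], [964669, 2285439]]
... * rho(b^-1) = [[-8, 3], [5, -2]]  ->  [[-5861025, 2649218], [3709843, -1676871]]
... * rho(b^-1) = [[-8, 3], [5, -2]]  ->  [[60134290, -22881511], [-38063099, 14483271]]
... * rho(a) = [[7, 19], [-3, -8]]  ->  [[489584563, 1325603598], [-309891506, -839065049]]
... * rho(a) = [[7, 19], [-3, -8]]  ->  [[-549718853, -1302722087], [347954605, 824581778]]
... * rho(a) = [[7, 19], [-3, -8]]  ->  [[60134290, -22881511], [-38063099, 14483271]]
... * rho(b^-1) = [[-8, 3], [5, -2]]  ->  [[-595481875, 226165892], [376921147, -143155839]]
... * rho(a) = [[7, 19], [-3, -8]]  ->  [[-4846870801, -13123482761], [3067915546, 8306748505]]
... * rho(b^-1) = [[-8, 3], [5, -2]]  ->  [[-26842447397, 11706353119], [16990418157, -7409750372]]
... * rho(b^-1) = [[-8, 3], [5, -2]]  ->  [[273271344771, -103940048429], [-172972097116, 65790755215]]
tr = 273271344771 + 65790755215 = 339062099986

339062099986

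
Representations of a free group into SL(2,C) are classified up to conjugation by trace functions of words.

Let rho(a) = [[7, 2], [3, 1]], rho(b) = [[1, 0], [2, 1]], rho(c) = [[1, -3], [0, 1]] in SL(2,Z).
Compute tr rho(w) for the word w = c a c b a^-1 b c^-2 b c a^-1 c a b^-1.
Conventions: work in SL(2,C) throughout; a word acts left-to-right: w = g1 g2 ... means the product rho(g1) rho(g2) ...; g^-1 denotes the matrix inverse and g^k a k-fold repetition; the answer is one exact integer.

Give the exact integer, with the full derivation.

11053

rho(c) = [[1, -3], [0, 1]]
... * rho(a) = [[7, 2], [3, 1]]  ->  [[-2, -1], [3, 1]]
... * rho(c) = [[1, -3], [0, 1]]  ->  [[-2, 5], [3, -8]]
... * rho(b) = [[1, 0], [2, 1]]  ->  [[8, 5], [-13, -8]]
... * rho(a^-1) = [[1, -2], [-3, 7]]  ->  [[-7, 19], [11, -30]]
... * rho(b) = [[1, 0], [2, 1]]  ->  [[31, 19], [-49, -30]]
... * rho(c^-1) = [[1, 3], [0, 1]]  ->  [[31, 112], [-49, -177]]
... * rho(c^-1) = [[1, 3], [0, 1]]  ->  [[31, 205], [-49, -324]]
... * rho(b) = [[1, 0], [2, 1]]  ->  [[441, 205], [-697, -324]]
... * rho(c) = [[1, -3], [0, 1]]  ->  [[441, -1118], [-697, 1767]]
... * rho(a^-1) = [[1, -2], [-3, 7]]  ->  [[3795, -8708], [-5998, 13763]]
... * rho(c) = [[1, -3], [0, 1]]  ->  [[3795, -20093], [-5998, 31757]]
... * rho(a) = [[7, 2], [3, 1]]  ->  [[-33714, -12503], [53285, 19761]]
... * rho(b^-1) = [[1, 0], [-2, 1]]  ->  [[-8708, -12503], [13763, 19761]]
tr = -8708 + 19761 = 11053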